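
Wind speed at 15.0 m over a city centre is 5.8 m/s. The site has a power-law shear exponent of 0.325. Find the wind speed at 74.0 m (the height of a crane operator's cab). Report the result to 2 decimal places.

9.74 m/s

Power-law profile: V₂ = V₁ · (z₂/z₁)^α
V₂ = 5.8 × (74.0/15.0)^0.325 = 5.8 × (4.9333)^0.325
    = 5.8 × 1.6799 = 9.7431 m/s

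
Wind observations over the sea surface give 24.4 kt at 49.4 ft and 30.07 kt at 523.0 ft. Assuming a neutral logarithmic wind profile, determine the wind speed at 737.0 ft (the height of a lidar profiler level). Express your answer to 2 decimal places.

Log law: V ∝ ln(z/z₀). From the pair, with r = V₁/V₂ = 0.81144,
ln z₀ = (ln z₁ − r·ln z₂)/(1 − r) = (3.9000 − 0.81144×6.2596)/0.18856 = -6.2544 → z₀ = 0.001922 ft
V₃ = V₁ · ln(z₃/z₀)/ln(z₁/z₀) = 24.4 × 12.8570/10.1543 = 30.8942 kt

30.89 kt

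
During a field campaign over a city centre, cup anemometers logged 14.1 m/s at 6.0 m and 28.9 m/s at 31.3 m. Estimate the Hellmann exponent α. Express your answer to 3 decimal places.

α ≈ 0.434

Power law: V₂/V₁ = (z₂/z₁)^α ⇒ α = ln(V₂/V₁) / ln(z₂/z₁)
α = ln(28.9/14.1) / ln(31.3/6.0) = ln(2.0496) / ln(5.2167)
  = 0.71767 / 1.65186 = 0.43446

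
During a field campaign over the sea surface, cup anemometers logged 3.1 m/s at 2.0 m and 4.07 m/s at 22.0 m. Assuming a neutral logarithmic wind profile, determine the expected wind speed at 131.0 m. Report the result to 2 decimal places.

Log law: V ∝ ln(z/z₀). From the pair, with r = V₁/V₂ = 0.76167,
ln z₀ = (ln z₁ − r·ln z₂)/(1 − r) = (0.6931 − 0.76167×3.0910)/0.23833 = -6.9702 → z₀ = 0.0009394 m
V₃ = V₁ · ln(z₃/z₀)/ln(z₁/z₀) = 3.1 × 11.8454/7.6634 = 4.7917 m/s

4.79 m/s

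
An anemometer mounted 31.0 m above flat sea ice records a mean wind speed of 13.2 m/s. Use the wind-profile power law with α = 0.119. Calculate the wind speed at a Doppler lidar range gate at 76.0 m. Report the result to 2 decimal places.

14.69 m/s

Power-law profile: V₂ = V₁ · (z₂/z₁)^α
V₂ = 13.2 × (76.0/31.0)^0.119 = 13.2 × (2.4516)^0.119
    = 13.2 × 1.1126 = 14.6865 m/s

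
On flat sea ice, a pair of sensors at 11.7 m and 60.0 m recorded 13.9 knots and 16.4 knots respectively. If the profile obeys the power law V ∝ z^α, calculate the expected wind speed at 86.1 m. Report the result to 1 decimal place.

17.0 knots

First find α: α = ln(V₂/V₁)/ln(z₂/z₁) = ln(16.4/13.9)/ln(60.0/11.7) = 0.16539/1.63476 = 0.1012
Extrapolate from 60.0 m to 86.1 m: V₃ = 16.4 × (86.1/60.0)^0.1012 = 16.4 × 1.0372 = 17.0103 knots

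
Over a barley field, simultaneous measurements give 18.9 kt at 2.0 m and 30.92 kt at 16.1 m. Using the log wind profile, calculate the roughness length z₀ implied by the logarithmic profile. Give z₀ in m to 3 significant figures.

z₀ ≈ 0.0753 m

Log law: V(z) ∝ ln(z/z₀). With r = V₁/V₂ = 18.9/30.92 = 0.61125,
r · ln(z₂/z₀) = ln(z₁/z₀) ⇒ ln z₀ = (ln z₁ − r·ln z₂)/(1 − r)
ln z₀ = (0.69315 − 0.61125×2.77882) / 0.38875 = -2.5863
z₀ = exp(-2.5863) = 0.07530 m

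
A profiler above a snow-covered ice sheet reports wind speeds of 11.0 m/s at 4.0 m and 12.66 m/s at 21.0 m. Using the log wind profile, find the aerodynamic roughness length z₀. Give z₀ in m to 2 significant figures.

Log law: V(z) ∝ ln(z/z₀). With r = V₁/V₂ = 11.0/12.66 = 0.86888,
r · ln(z₂/z₀) = ln(z₁/z₀) ⇒ ln z₀ = (ln z₁ − r·ln z₂)/(1 − r)
ln z₀ = (1.38629 − 0.86888×3.04452) / 0.13112 = -9.6020
z₀ = exp(-9.6020) = 0.00006760 m

z₀ ≈ 0.000068 m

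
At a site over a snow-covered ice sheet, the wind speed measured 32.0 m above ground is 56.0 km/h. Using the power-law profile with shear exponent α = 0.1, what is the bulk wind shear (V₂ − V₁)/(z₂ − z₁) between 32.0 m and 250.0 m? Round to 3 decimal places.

0.059 km/h/m

Power law: V₂ = V₁ · (z₂/z₁)^α = 56.0 × (7.8125)^0.1 = 68.7808 km/h
ΔV/Δz = (68.7808 − 56.0)/(250.0 − 32.0) = 12.7808/218.0000 = 0.05863 km/h/m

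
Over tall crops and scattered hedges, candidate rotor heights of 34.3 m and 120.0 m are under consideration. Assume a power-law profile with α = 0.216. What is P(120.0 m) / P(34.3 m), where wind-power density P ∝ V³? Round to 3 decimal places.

Speed ratio: V_B/V_A = (z_B/z_A)^α = (120.0/34.3)^0.216 = (3.4985)^0.216 = 1.31063
Power-density ratio: P_B/P_A = (V_B/V_A)³ = (1.31063)³ = 2.25133

2.251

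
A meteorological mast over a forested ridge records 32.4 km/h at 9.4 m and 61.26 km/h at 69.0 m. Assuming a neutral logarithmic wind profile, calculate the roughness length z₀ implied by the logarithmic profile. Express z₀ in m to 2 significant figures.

Log law: V(z) ∝ ln(z/z₀). With r = V₁/V₂ = 32.4/61.26 = 0.52889,
r · ln(z₂/z₀) = ln(z₁/z₀) ⇒ ln z₀ = (ln z₁ − r·ln z₂)/(1 − r)
ln z₀ = (2.24071 − 0.52889×4.23411) / 0.47111 = 0.0028
z₀ = exp(0.0028) = 1.003 m

z₀ ≈ 1.0 m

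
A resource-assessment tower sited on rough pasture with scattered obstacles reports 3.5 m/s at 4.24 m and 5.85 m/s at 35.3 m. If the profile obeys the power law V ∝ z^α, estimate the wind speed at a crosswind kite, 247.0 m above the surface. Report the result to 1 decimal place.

First find α: α = ln(V₂/V₁)/ln(z₂/z₁) = ln(5.85/3.5)/ln(35.3/4.24) = 0.51368/2.11932 = 0.2424
Extrapolate from 35.3 m to 247.0 m: V₃ = 5.85 × (247.0/35.3)^0.2424 = 5.85 × 1.6025 = 9.3745 m/s

9.4 m/s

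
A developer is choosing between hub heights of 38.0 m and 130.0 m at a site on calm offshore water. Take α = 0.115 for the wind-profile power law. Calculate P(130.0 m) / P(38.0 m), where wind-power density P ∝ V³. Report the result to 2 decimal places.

Speed ratio: V_B/V_A = (z_B/z_A)^α = (130.0/38.0)^0.115 = (3.4211)^0.115 = 1.15194
Power-density ratio: P_B/P_A = (V_B/V_A)³ = (1.15194)³ = 1.52857

1.53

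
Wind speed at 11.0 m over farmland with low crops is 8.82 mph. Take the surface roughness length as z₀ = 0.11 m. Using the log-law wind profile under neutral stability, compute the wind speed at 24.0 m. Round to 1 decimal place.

Log law: V(z) ∝ ln(z/z₀), so V₂/V₁ = ln(z₂/z₀) / ln(z₁/z₀).
ln(24.0/0.11) = 5.3853, ln(11.0/0.11) = 4.6052
V₂ = 8.82 × 5.3853/4.6052 = 8.82 × 1.1694 = 10.3142 mph

10.3 mph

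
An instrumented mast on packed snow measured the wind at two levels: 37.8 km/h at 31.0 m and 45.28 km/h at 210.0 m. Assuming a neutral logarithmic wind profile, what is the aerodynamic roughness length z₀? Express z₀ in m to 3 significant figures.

z₀ ≈ 0.00196 m

Log law: V(z) ∝ ln(z/z₀). With r = V₁/V₂ = 37.8/45.28 = 0.83481,
r · ln(z₂/z₀) = ln(z₁/z₀) ⇒ ln z₀ = (ln z₁ − r·ln z₂)/(1 − r)
ln z₀ = (3.43399 − 0.83481×5.34711) / 0.16519 = -6.2339
z₀ = exp(-6.2339) = 0.001962 m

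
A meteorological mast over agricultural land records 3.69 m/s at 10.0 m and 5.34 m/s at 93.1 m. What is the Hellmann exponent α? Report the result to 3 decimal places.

Power law: V₂/V₁ = (z₂/z₁)^α ⇒ α = ln(V₂/V₁) / ln(z₂/z₁)
α = ln(5.34/3.69) / ln(93.1/10.0) = ln(1.4472) / ln(9.3100)
  = 0.36960 / 2.23109 = 0.16566

α ≈ 0.166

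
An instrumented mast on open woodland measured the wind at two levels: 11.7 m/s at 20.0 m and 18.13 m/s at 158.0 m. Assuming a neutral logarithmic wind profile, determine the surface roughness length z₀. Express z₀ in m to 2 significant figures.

z₀ ≈ 0.47 m

Log law: V(z) ∝ ln(z/z₀). With r = V₁/V₂ = 11.7/18.13 = 0.64534,
r · ln(z₂/z₀) = ln(z₁/z₀) ⇒ ln z₀ = (ln z₁ − r·ln z₂)/(1 − r)
ln z₀ = (2.99573 − 0.64534×5.06260) / 0.35466 = -0.7651
z₀ = exp(-0.7651) = 0.4653 m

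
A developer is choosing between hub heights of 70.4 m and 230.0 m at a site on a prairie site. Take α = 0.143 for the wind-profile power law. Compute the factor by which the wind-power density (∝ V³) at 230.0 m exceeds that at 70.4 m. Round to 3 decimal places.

Speed ratio: V_B/V_A = (z_B/z_A)^α = (230.0/70.4)^0.143 = (3.2670)^0.143 = 1.18447
Power-density ratio: P_B/P_A = (V_B/V_A)³ = (1.18447)³ = 1.66178

1.662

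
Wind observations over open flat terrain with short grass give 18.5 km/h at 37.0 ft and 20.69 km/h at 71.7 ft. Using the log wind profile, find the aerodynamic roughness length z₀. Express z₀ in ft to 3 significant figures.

Log law: V(z) ∝ ln(z/z₀). With r = V₁/V₂ = 18.5/20.69 = 0.89415,
r · ln(z₂/z₀) = ln(z₁/z₀) ⇒ ln z₀ = (ln z₁ − r·ln z₂)/(1 − r)
ln z₀ = (3.61092 − 0.89415×4.27249) / 0.10585 = -1.9777
z₀ = exp(-1.9777) = 0.1384 ft

z₀ ≈ 0.138 ft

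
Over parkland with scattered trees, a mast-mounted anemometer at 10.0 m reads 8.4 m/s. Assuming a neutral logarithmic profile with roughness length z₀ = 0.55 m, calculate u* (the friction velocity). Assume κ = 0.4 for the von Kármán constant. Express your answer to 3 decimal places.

u* ≈ 1.158 m/s

Log law: V(z) = (u*/κ) · ln(z/z₀) ⇒ u* = κ · V / ln(z/z₀)
u* = 0.4 × 8.4 / ln(10.0/0.55) = 0.4 × 8.4 / 2.9004
   = 3.3600 / 2.9004 = 1.1585 m/s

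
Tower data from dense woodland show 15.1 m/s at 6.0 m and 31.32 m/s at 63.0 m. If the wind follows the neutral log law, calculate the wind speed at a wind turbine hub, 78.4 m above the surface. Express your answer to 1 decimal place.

Log law: V ∝ ln(z/z₀). From the pair, with r = V₁/V₂ = 0.48212,
ln z₀ = (ln z₁ − r·ln z₂)/(1 − r) = (1.7918 − 0.48212×4.1431)/0.51788 = -0.3973 → z₀ = 0.6722 m
V₃ = V₁ · ln(z₃/z₀)/ln(z₁/z₀) = 15.1 × 4.7591/2.1890 = 32.8285 m/s

32.8 m/s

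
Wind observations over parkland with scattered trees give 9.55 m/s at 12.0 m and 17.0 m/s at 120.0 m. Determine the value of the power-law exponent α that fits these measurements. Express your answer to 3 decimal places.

Power law: V₂/V₁ = (z₂/z₁)^α ⇒ α = ln(V₂/V₁) / ln(z₂/z₁)
α = ln(17.0/9.55) / ln(120.0/12.0) = ln(1.7801) / ln(10.0000)
  = 0.57667 / 2.30259 = 0.25045

α ≈ 0.250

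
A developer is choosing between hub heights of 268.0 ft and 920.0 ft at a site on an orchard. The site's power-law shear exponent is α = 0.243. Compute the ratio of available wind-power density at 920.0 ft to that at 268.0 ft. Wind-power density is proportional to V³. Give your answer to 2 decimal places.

Speed ratio: V_B/V_A = (z_B/z_A)^α = (920.0/268.0)^0.243 = (3.4328)^0.243 = 1.34947
Power-density ratio: P_B/P_A = (V_B/V_A)³ = (1.34947)³ = 2.45749

2.46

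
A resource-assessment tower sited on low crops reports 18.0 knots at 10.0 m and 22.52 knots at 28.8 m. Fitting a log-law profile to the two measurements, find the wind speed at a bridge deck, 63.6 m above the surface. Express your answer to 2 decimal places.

25.91 knots

Log law: V ∝ ln(z/z₀). From the pair, with r = V₁/V₂ = 0.79929,
ln z₀ = (ln z₁ − r·ln z₂)/(1 − r) = (2.3026 − 0.79929×3.3604)/0.20071 = -1.9099 → z₀ = 0.1481 m
V₃ = V₁ · ln(z₃/z₀)/ln(z₁/z₀) = 18.0 × 6.0625/4.2124 = 25.9053 knots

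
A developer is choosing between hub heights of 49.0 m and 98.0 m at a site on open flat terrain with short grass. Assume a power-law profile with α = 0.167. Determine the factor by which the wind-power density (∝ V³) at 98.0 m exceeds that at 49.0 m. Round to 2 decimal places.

1.42

Speed ratio: V_B/V_A = (z_B/z_A)^α = (98.0/49.0)^0.167 = (2.0000)^0.167 = 1.12272
Power-density ratio: P_B/P_A = (V_B/V_A)³ = (1.12272)³ = 1.41519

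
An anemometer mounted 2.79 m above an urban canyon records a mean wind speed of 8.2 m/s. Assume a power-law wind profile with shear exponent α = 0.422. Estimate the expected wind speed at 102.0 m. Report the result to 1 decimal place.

Power-law profile: V₂ = V₁ · (z₂/z₁)^α
V₂ = 8.2 × (102.0/2.79)^0.422 = 8.2 × (36.5591)^0.422
    = 8.2 × 4.5665 = 37.4454 m/s

37.4 m/s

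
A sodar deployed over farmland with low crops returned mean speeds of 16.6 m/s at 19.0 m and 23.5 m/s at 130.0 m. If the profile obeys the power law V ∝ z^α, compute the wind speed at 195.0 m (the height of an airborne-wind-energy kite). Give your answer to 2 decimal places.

25.29 m/s

First find α: α = ln(V₂/V₁)/ln(z₂/z₁) = ln(23.5/16.6)/ln(130.0/19.0) = 0.34760/1.92310 = 0.1807
Extrapolate from 130.0 m to 195.0 m: V₃ = 23.5 × (195.0/130.0)^0.1807 = 23.5 × 1.0760 = 25.2869 m/s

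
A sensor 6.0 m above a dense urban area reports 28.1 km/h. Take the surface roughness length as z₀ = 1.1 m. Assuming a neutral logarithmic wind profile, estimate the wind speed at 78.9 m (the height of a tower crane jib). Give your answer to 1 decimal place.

Log law: V(z) ∝ ln(z/z₀), so V₂/V₁ = ln(z₂/z₀) / ln(z₁/z₀).
ln(78.9/1.1) = 4.2729, ln(6.0/1.1) = 1.6964
V₂ = 28.1 × 4.2729/1.6964 = 28.1 × 2.5187 = 70.7759 km/h

70.8 km/h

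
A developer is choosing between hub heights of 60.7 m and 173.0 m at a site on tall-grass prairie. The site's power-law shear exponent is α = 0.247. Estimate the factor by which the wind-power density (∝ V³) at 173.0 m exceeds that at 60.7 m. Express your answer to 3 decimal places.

Speed ratio: V_B/V_A = (z_B/z_A)^α = (173.0/60.7)^0.247 = (2.8501)^0.247 = 1.29524
Power-density ratio: P_B/P_A = (V_B/V_A)³ = (1.29524)³ = 2.17295

2.173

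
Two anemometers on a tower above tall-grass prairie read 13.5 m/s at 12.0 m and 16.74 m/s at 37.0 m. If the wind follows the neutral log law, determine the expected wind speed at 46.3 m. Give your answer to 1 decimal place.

Log law: V ∝ ln(z/z₀). From the pair, with r = V₁/V₂ = 0.80645,
ln z₀ = (ln z₁ − r·ln z₂)/(1 − r) = (2.4849 − 0.80645×3.6109)/0.19355 = -2.2068 → z₀ = 0.1101 m
V₃ = V₁ · ln(z₃/z₀)/ln(z₁/z₀) = 13.5 × 6.0419/4.6917 = 17.3852 m/s

17.4 m/s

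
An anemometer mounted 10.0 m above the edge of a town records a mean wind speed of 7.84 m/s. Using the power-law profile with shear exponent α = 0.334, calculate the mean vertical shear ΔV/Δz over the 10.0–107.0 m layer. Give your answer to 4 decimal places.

Power law: V₂ = V₁ · (z₂/z₁)^α = 7.84 × (10.7000)^0.334 = 17.3034 m/s
ΔV/Δz = (17.3034 − 7.84)/(107.0 − 10.0) = 9.4634/97.0000 = 0.09756 m/s/m

0.0976 m/s/m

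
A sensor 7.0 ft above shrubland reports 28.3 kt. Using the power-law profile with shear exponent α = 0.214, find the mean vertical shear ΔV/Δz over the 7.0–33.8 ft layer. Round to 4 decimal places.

Power law: V₂ = V₁ · (z₂/z₁)^α = 28.3 × (4.8286)^0.214 = 39.6391 kt
ΔV/Δz = (39.6391 − 28.3)/(33.8 − 7.0) = 11.3391/26.8000 = 0.42310 kt/ft

0.4231 kt/ft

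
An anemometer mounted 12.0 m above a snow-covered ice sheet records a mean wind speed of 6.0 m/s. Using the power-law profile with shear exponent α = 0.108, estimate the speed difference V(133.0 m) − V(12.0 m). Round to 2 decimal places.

1.78 m/s

Power law: V₂ = V₁ · (z₂/z₁)^α = 6.0 × (11.0833)^0.108 = 7.7799 m/s
ΔV = 7.7799 − 6.0 = 1.7799 m/s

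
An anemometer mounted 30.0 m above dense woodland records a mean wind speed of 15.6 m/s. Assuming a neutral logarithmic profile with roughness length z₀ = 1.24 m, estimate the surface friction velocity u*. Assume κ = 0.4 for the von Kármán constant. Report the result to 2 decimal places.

Log law: V(z) = (u*/κ) · ln(z/z₀) ⇒ u* = κ · V / ln(z/z₀)
u* = 0.4 × 15.6 / ln(30.0/1.24) = 0.4 × 15.6 / 3.1861
   = 6.2400 / 3.1861 = 1.9585 m/s

u* ≈ 1.96 m/s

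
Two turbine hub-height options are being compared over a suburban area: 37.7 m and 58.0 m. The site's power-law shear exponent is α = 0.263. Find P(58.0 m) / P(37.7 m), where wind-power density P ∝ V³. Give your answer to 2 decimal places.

1.40

Speed ratio: V_B/V_A = (z_B/z_A)^α = (58.0/37.7)^0.263 = (1.5385)^0.263 = 1.11996
Power-density ratio: P_B/P_A = (V_B/V_A)³ = (1.11996)³ = 1.40479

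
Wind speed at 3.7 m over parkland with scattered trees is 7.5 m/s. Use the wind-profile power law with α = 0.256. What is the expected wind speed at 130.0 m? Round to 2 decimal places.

Power-law profile: V₂ = V₁ · (z₂/z₁)^α
V₂ = 7.5 × (130.0/3.7)^0.256 = 7.5 × (35.1351)^0.256
    = 7.5 × 2.4872 = 18.6540 m/s

18.65 m/s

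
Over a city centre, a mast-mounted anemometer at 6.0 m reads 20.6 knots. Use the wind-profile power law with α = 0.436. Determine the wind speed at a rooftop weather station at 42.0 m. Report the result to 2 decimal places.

48.12 knots

Power-law profile: V₂ = V₁ · (z₂/z₁)^α
V₂ = 20.6 × (42.0/6.0)^0.436 = 20.6 × (7.0000)^0.436
    = 20.6 × 2.3359 = 48.1205 knots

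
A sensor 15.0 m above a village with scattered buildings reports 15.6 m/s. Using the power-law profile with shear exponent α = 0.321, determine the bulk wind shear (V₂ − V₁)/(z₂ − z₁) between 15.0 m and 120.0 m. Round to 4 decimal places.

0.1410 m/s/m

Power law: V₂ = V₁ · (z₂/z₁)^α = 15.6 × (8.0000)^0.321 = 30.4100 m/s
ΔV/Δz = (30.4100 − 15.6)/(120.0 − 15.0) = 14.8100/105.0000 = 0.14105 m/s/m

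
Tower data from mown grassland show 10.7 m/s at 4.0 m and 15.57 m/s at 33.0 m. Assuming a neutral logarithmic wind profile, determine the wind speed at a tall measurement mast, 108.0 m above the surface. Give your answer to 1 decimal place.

Log law: V ∝ ln(z/z₀). From the pair, with r = V₁/V₂ = 0.68722,
ln z₀ = (ln z₁ − r·ln z₂)/(1 − r) = (1.3863 − 0.68722×3.4965)/0.31278 = -3.2501 → z₀ = 0.03877 m
V₃ = V₁ · ln(z₃/z₀)/ln(z₁/z₀) = 10.7 × 7.9322/4.6364 = 18.3062 m/s

18.3 m/s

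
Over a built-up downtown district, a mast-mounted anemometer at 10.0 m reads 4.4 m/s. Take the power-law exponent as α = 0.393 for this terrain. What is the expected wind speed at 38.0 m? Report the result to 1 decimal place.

7.4 m/s

Power-law profile: V₂ = V₁ · (z₂/z₁)^α
V₂ = 4.4 × (38.0/10.0)^0.393 = 4.4 × (3.8000)^0.393
    = 4.4 × 1.6899 = 7.4355 m/s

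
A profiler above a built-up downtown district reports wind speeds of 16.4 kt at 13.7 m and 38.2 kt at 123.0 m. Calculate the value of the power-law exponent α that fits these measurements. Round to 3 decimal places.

Power law: V₂/V₁ = (z₂/z₁)^α ⇒ α = ln(V₂/V₁) / ln(z₂/z₁)
α = ln(38.2/16.4) / ln(123.0/13.7) = ln(2.3293) / ln(8.9781)
  = 0.84555 / 2.19479 = 0.38526

α ≈ 0.385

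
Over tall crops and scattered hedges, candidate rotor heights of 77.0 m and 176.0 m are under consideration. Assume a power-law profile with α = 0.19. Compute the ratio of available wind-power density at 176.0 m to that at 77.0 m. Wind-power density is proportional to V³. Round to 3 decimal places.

1.602

Speed ratio: V_B/V_A = (z_B/z_A)^α = (176.0/77.0)^0.19 = (2.2857)^0.19 = 1.17008
Power-density ratio: P_B/P_A = (V_B/V_A)³ = (1.17008)³ = 1.60193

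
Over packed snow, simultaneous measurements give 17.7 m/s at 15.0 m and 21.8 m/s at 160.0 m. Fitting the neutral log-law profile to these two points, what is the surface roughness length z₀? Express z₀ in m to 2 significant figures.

Log law: V(z) ∝ ln(z/z₀). With r = V₁/V₂ = 17.7/21.8 = 0.81193,
r · ln(z₂/z₀) = ln(z₁/z₀) ⇒ ln z₀ = (ln z₁ − r·ln z₂)/(1 − r)
ln z₀ = (2.70805 − 0.81193×5.07517) / 0.18807 = -7.5110
z₀ = exp(-7.5110) = 0.0005470 m

z₀ ≈ 0.00055 m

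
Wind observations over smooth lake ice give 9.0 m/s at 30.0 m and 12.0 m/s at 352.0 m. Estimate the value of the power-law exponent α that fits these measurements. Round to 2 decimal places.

α ≈ 0.12

Power law: V₂/V₁ = (z₂/z₁)^α ⇒ α = ln(V₂/V₁) / ln(z₂/z₁)
α = ln(12.0/9.0) / ln(352.0/30.0) = ln(1.3333) / ln(11.7333)
  = 0.28768 / 2.46243 = 0.11683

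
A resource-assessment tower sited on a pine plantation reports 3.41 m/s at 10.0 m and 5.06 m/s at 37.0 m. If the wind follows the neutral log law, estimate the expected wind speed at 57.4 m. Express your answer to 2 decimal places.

5.61 m/s

Log law: V ∝ ln(z/z₀). From the pair, with r = V₁/V₂ = 0.67391,
ln z₀ = (ln z₁ − r·ln z₂)/(1 − r) = (2.3026 − 0.67391×3.6109)/0.32609 = -0.4013 → z₀ = 0.6694 m
V₃ = V₁ · ln(z₃/z₀)/ln(z₁/z₀) = 3.41 × 4.4513/2.7039 = 5.6138 m/s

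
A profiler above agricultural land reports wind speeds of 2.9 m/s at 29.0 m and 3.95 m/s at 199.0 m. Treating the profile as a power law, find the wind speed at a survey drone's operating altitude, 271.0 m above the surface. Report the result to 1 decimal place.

4.2 m/s

First find α: α = ln(V₂/V₁)/ln(z₂/z₁) = ln(3.95/2.9)/ln(199.0/29.0) = 0.30900/1.92601 = 0.1604
Extrapolate from 199.0 m to 271.0 m: V₃ = 3.95 × (271.0/199.0)^0.1604 = 3.95 × 1.0508 = 4.1506 m/s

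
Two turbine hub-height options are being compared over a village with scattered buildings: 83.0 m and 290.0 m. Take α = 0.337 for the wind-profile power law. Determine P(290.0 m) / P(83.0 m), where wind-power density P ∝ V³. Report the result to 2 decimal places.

Speed ratio: V_B/V_A = (z_B/z_A)^α = (290.0/83.0)^0.337 = (3.4940)^0.337 = 1.52440
Power-density ratio: P_B/P_A = (V_B/V_A)³ = (1.52440)³ = 3.54239

3.54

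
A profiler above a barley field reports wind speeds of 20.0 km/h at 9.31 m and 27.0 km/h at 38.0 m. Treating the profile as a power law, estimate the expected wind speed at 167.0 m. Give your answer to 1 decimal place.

37.0 km/h

First find α: α = ln(V₂/V₁)/ln(z₂/z₁) = ln(27.0/20.0)/ln(38.0/9.31) = 0.30010/1.40650 = 0.2134
Extrapolate from 38.0 m to 167.0 m: V₃ = 27.0 × (167.0/38.0)^0.2134 = 27.0 × 1.3715 = 37.0294 km/h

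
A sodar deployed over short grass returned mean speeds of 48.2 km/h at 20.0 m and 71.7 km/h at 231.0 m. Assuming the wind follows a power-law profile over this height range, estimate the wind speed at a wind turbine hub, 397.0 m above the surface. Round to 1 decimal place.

First find α: α = ln(V₂/V₁)/ln(z₂/z₁) = ln(71.7/48.2)/ln(231.0/20.0) = 0.39713/2.44669 = 0.1623
Extrapolate from 231.0 m to 397.0 m: V₃ = 71.7 × (397.0/231.0)^0.1623 = 71.7 × 1.0919 = 78.2874 km/h

78.3 km/h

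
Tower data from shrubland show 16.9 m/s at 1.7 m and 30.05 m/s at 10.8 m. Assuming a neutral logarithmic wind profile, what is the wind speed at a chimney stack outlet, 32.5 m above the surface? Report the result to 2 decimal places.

Log law: V ∝ ln(z/z₀). From the pair, with r = V₁/V₂ = 0.56240,
ln z₀ = (ln z₁ − r·ln z₂)/(1 − r) = (0.5306 − 0.56240×2.3795)/0.43760 = -1.8455 → z₀ = 0.1579 m
V₃ = V₁ · ln(z₃/z₀)/ln(z₁/z₀) = 16.9 × 5.3268/2.3762 = 37.8855 m/s

37.89 m/s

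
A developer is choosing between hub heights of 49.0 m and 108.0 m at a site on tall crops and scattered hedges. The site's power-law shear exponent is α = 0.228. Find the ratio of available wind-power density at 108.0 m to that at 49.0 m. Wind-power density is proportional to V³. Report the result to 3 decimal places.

Speed ratio: V_B/V_A = (z_B/z_A)^α = (108.0/49.0)^0.228 = (2.2041)^0.228 = 1.19745
Power-density ratio: P_B/P_A = (V_B/V_A)³ = (1.19745)³ = 1.71699

1.717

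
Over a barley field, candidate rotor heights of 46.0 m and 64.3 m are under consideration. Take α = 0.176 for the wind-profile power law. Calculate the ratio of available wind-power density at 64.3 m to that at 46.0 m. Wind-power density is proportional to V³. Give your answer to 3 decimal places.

1.193

Speed ratio: V_B/V_A = (z_B/z_A)^α = (64.3/46.0)^0.176 = (1.3978)^0.176 = 1.06072
Power-density ratio: P_B/P_A = (V_B/V_A)³ = (1.06072)³ = 1.19344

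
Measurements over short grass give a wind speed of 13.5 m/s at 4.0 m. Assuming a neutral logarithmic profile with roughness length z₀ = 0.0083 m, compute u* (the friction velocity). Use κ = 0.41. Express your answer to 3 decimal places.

u* ≈ 0.896 m/s

Log law: V(z) = (u*/κ) · ln(z/z₀) ⇒ u* = κ · V / ln(z/z₀)
u* = 0.41 × 13.5 / ln(4.0/0.0083) = 0.41 × 13.5 / 6.1778
   = 5.5350 / 6.1778 = 0.8960 m/s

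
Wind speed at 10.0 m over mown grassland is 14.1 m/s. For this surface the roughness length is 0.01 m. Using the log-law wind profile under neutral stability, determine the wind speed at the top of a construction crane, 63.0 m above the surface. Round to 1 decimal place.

17.9 m/s

Log law: V(z) ∝ ln(z/z₀), so V₂/V₁ = ln(z₂/z₀) / ln(z₁/z₀).
ln(63.0/0.01) = 8.7483, ln(10.0/0.01) = 6.9078
V₂ = 14.1 × 8.7483/6.9078 = 14.1 × 1.2664 = 17.8569 m/s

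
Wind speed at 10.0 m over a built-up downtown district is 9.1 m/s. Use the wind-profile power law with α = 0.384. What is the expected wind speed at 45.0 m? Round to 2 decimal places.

16.21 m/s

Power-law profile: V₂ = V₁ · (z₂/z₁)^α
V₂ = 9.1 × (45.0/10.0)^0.384 = 9.1 × (4.5000)^0.384
    = 9.1 × 1.7817 = 16.2134 m/s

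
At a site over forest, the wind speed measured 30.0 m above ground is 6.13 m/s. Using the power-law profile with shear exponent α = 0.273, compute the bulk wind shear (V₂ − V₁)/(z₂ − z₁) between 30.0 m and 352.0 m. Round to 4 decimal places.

0.0182 m/s/m

Power law: V₂ = V₁ · (z₂/z₁)^α = 6.13 × (11.7333)^0.273 = 12.0064 m/s
ΔV/Δz = (12.0064 − 6.13)/(352.0 − 30.0) = 5.8764/322.0000 = 0.01825 m/s/m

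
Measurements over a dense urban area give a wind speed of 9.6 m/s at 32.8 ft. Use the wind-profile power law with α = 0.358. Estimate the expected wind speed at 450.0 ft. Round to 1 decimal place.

Power-law profile: V₂ = V₁ · (z₂/z₁)^α
V₂ = 9.6 × (450.0/32.8)^0.358 = 9.6 × (13.7195)^0.358
    = 9.6 × 2.5537 = 24.5154 m/s

24.5 m/s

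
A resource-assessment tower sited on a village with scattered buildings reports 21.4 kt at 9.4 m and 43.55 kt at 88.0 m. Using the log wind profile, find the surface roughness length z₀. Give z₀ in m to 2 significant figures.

z₀ ≈ 1.1 m

Log law: V(z) ∝ ln(z/z₀). With r = V₁/V₂ = 21.4/43.55 = 0.49139,
r · ln(z₂/z₀) = ln(z₁/z₀) ⇒ ln z₀ = (ln z₁ − r·ln z₂)/(1 − r)
ln z₀ = (2.24071 − 0.49139×4.47734) / 0.50861 = 0.0798
z₀ = exp(0.0798) = 1.083 m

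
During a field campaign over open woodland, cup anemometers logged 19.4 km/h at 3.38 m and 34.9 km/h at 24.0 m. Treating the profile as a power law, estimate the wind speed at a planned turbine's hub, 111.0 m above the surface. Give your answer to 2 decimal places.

First find α: α = ln(V₂/V₁)/ln(z₂/z₁) = ln(34.9/19.4)/ln(24.0/3.38) = 0.58721/1.96018 = 0.2996
Extrapolate from 24.0 m to 111.0 m: V₃ = 34.9 × (111.0/24.0)^0.2996 = 34.9 × 1.5822 = 55.2172 km/h

55.22 km/h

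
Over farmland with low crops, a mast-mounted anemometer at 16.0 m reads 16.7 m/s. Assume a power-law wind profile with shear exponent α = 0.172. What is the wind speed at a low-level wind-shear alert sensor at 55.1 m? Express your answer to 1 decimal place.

Power-law profile: V₂ = V₁ · (z₂/z₁)^α
V₂ = 16.7 × (55.1/16.0)^0.172 = 16.7 × (3.4438)^0.172
    = 16.7 × 1.2370 = 20.6579 m/s

20.7 m/s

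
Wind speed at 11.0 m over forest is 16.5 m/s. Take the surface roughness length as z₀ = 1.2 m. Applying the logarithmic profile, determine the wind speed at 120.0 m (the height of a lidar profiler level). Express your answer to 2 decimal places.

Log law: V(z) ∝ ln(z/z₀), so V₂/V₁ = ln(z₂/z₀) / ln(z₁/z₀).
ln(120.0/1.2) = 4.6052, ln(11.0/1.2) = 2.2156
V₂ = 16.5 × 4.6052/2.2156 = 16.5 × 2.0785 = 34.2960 m/s

34.30 m/s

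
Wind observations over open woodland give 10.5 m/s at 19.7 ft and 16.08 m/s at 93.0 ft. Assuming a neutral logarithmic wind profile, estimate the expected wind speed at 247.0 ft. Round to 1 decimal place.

Log law: V ∝ ln(z/z₀). From the pair, with r = V₁/V₂ = 0.65299,
ln z₀ = (ln z₁ − r·ln z₂)/(1 − r) = (2.9806 − 0.65299×4.5326)/0.34701 = 0.0602 → z₀ = 1.062 ft
V₃ = V₁ · ln(z₃/z₀)/ln(z₁/z₀) = 10.5 × 5.4492/2.9204 = 19.5920 m/s

19.6 m/s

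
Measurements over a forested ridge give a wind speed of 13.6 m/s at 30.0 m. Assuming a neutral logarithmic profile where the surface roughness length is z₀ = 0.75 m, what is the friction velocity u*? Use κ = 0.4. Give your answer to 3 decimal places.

u* ≈ 1.475 m/s

Log law: V(z) = (u*/κ) · ln(z/z₀) ⇒ u* = κ · V / ln(z/z₀)
u* = 0.4 × 13.6 / ln(30.0/0.75) = 0.4 × 13.6 / 3.6889
   = 5.4400 / 3.6889 = 1.4747 m/s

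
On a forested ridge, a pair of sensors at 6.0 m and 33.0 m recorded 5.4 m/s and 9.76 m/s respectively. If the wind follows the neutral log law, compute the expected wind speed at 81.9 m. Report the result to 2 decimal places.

12.08 m/s

Log law: V ∝ ln(z/z₀). From the pair, with r = V₁/V₂ = 0.55328,
ln z₀ = (ln z₁ − r·ln z₂)/(1 − r) = (1.7918 − 0.55328×3.4965)/0.44672 = -0.3196 → z₀ = 0.7264 m
V₃ = V₁ · ln(z₃/z₀)/ln(z₁/z₀) = 5.4 × 4.7251/2.1114 = 12.0848 m/s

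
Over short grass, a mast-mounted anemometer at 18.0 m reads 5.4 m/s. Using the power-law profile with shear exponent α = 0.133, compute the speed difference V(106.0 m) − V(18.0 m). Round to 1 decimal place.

1.4 m/s

Power law: V₂ = V₁ · (z₂/z₁)^α = 5.4 × (5.8889)^0.133 = 6.8361 m/s
ΔV = 6.8361 − 5.4 = 1.4361 m/s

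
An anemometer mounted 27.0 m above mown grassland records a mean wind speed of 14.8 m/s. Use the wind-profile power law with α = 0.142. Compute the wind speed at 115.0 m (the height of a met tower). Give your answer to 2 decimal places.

Power-law profile: V₂ = V₁ · (z₂/z₁)^α
V₂ = 14.8 × (115.0/27.0)^0.142 = 14.8 × (4.2593)^0.142
    = 14.8 × 1.2285 = 18.1814 m/s

18.18 m/s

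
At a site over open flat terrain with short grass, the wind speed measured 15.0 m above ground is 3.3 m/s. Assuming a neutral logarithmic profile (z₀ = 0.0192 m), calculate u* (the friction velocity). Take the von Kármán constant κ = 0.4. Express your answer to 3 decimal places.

Log law: V(z) = (u*/κ) · ln(z/z₀) ⇒ u* = κ · V / ln(z/z₀)
u* = 0.4 × 3.3 / ln(15.0/0.0192) = 0.4 × 3.3 / 6.6609
   = 1.3200 / 6.6609 = 0.1982 m/s

u* ≈ 0.198 m/s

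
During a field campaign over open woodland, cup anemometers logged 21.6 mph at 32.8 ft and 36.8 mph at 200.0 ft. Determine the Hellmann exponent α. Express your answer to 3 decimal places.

α ≈ 0.295

Power law: V₂/V₁ = (z₂/z₁)^α ⇒ α = ln(V₂/V₁) / ln(z₂/z₁)
α = ln(36.8/21.6) / ln(200.0/32.8) = ln(1.7037) / ln(6.0976)
  = 0.53280 / 1.80789 = 0.29471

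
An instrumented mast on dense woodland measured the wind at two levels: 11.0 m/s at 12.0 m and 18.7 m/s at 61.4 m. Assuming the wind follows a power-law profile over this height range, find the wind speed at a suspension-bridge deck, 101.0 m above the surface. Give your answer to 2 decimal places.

21.98 m/s

First find α: α = ln(V₂/V₁)/ln(z₂/z₁) = ln(18.7/11.0)/ln(61.4/12.0) = 0.53063/1.63250 = 0.3250
Extrapolate from 61.4 m to 101.0 m: V₃ = 18.7 × (101.0/61.4)^0.3250 = 18.7 × 1.1756 = 21.9837 m/s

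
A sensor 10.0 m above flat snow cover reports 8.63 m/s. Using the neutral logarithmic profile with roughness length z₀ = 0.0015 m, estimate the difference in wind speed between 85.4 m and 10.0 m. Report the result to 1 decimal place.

2.1 m/s

Log law: V₂ = V₁ · ln(z₂/z₀)/ln(z₁/z₀) = 8.63 × 10.9496/8.8049 = 10.7322 m/s
ΔV = 10.7322 − 8.63 = 2.1022 m/s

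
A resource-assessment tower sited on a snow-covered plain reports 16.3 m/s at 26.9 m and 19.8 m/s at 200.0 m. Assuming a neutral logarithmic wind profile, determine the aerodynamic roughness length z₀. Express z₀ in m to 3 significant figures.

Log law: V(z) ∝ ln(z/z₀). With r = V₁/V₂ = 16.3/19.8 = 0.82323,
r · ln(z₂/z₀) = ln(z₁/z₀) ⇒ ln z₀ = (ln z₁ − r·ln z₂)/(1 − r)
ln z₀ = (3.29213 − 0.82323×5.29832) / 0.17677 = -6.0510
z₀ = exp(-6.0510) = 0.002356 m

z₀ ≈ 0.00236 m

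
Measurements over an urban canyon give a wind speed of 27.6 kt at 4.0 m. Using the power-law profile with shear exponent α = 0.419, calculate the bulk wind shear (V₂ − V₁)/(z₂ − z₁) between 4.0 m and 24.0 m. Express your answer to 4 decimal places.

Power law: V₂ = V₁ · (z₂/z₁)^α = 27.6 × (6.0000)^0.419 = 58.4729 kt
ΔV/Δz = (58.4729 − 27.6)/(24.0 − 4.0) = 30.8729/20.0000 = 1.54364 kt/m

1.5436 kt/m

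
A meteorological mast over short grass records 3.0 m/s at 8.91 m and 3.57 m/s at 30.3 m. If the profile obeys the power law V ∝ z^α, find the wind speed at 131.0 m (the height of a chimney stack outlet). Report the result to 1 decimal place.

4.4 m/s

First find α: α = ln(V₂/V₁)/ln(z₂/z₁) = ln(3.57/3.0)/ln(30.3/8.91) = 0.17395/1.22397 = 0.1421
Extrapolate from 30.3 m to 131.0 m: V₃ = 3.57 × (131.0/30.3)^0.1421 = 3.57 × 1.2313 = 4.3958 m/s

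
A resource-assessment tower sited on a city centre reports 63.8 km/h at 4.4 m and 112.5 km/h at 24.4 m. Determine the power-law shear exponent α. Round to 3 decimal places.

Power law: V₂/V₁ = (z₂/z₁)^α ⇒ α = ln(V₂/V₁) / ln(z₂/z₁)
α = ln(112.5/63.8) / ln(24.4/4.4) = ln(1.7633) / ln(5.5455)
  = 0.56720 / 1.71298 = 0.33112

α ≈ 0.331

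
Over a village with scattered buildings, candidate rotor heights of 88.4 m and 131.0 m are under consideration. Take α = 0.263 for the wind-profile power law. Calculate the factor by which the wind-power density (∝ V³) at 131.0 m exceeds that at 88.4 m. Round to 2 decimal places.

Speed ratio: V_B/V_A = (z_B/z_A)^α = (131.0/88.4)^0.263 = (1.4819)^0.263 = 1.10898
Power-density ratio: P_B/P_A = (V_B/V_A)³ = (1.10898)³ = 1.36388

1.36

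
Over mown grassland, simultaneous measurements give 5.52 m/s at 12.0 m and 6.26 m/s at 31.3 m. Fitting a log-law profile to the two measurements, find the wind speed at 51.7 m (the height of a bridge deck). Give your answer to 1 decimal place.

6.6 m/s

Log law: V ∝ ln(z/z₀). From the pair, with r = V₁/V₂ = 0.88179,
ln z₀ = (ln z₁ − r·ln z₂)/(1 − r) = (2.4849 − 0.88179×3.4436)/0.11821 = -4.6666 → z₀ = 0.009405 m
V₃ = V₁ · ln(z₃/z₀)/ln(z₁/z₀) = 5.52 × 8.6120/7.1515 = 6.6474 m/s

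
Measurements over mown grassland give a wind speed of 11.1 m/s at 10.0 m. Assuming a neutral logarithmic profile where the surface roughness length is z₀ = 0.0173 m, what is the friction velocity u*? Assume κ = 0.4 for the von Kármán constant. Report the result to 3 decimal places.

u* ≈ 0.698 m/s

Log law: V(z) = (u*/κ) · ln(z/z₀) ⇒ u* = κ · V / ln(z/z₀)
u* = 0.4 × 11.1 / ln(10.0/0.0173) = 0.4 × 11.1 / 6.3596
   = 4.4400 / 6.3596 = 0.6982 m/s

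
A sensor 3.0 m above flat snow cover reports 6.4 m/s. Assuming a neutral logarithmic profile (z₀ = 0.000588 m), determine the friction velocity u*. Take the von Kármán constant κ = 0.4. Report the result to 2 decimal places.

Log law: V(z) = (u*/κ) · ln(z/z₀) ⇒ u* = κ · V / ln(z/z₀)
u* = 0.4 × 6.4 / ln(3.0/0.000588) = 0.4 × 6.4 / 8.5374
   = 2.5600 / 8.5374 = 0.2999 m/s

u* ≈ 0.30 m/s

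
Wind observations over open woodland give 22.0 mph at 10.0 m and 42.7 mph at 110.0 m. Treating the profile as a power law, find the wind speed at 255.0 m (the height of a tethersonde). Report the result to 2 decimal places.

First find α: α = ln(V₂/V₁)/ln(z₂/z₁) = ln(42.7/22.0)/ln(110.0/10.0) = 0.66316/2.39790 = 0.2766
Extrapolate from 110.0 m to 255.0 m: V₃ = 42.7 × (255.0/110.0)^0.2766 = 42.7 × 1.2618 = 53.8781 mph

53.88 mph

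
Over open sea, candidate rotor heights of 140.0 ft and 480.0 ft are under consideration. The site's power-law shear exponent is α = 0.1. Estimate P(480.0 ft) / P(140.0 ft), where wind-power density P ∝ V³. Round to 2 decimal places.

Speed ratio: V_B/V_A = (z_B/z_A)^α = (480.0/140.0)^0.1 = (3.4286)^0.1 = 1.13113
Power-density ratio: P_B/P_A = (V_B/V_A)³ = (1.13113)³ = 1.44722

1.45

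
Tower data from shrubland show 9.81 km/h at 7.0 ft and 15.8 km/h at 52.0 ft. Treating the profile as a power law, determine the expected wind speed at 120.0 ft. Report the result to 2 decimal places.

19.27 km/h

First find α: α = ln(V₂/V₁)/ln(z₂/z₁) = ln(15.8/9.81)/ln(52.0/7.0) = 0.47661/2.00533 = 0.2377
Extrapolate from 52.0 ft to 120.0 ft: V₃ = 15.8 × (120.0/52.0)^0.2377 = 15.8 × 1.2199 = 19.2741 km/h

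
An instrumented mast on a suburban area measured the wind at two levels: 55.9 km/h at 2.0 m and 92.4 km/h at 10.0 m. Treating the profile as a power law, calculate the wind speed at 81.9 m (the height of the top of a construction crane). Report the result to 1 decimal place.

178.2 km/h

First find α: α = ln(V₂/V₁)/ln(z₂/z₁) = ln(92.4/55.9)/ln(10.0/2.0) = 0.50256/1.60944 = 0.3123
Extrapolate from 10.0 m to 81.9 m: V₃ = 92.4 × (81.9/10.0)^0.3123 = 92.4 × 1.9283 = 178.1779 km/h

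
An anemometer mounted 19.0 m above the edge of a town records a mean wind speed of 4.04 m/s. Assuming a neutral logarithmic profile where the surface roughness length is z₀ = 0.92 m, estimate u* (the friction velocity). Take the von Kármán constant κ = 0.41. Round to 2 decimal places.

u* ≈ 0.55 m/s

Log law: V(z) = (u*/κ) · ln(z/z₀) ⇒ u* = κ · V / ln(z/z₀)
u* = 0.41 × 4.04 / ln(19.0/0.92) = 0.41 × 4.04 / 3.0278
   = 1.6564 / 3.0278 = 0.5471 m/s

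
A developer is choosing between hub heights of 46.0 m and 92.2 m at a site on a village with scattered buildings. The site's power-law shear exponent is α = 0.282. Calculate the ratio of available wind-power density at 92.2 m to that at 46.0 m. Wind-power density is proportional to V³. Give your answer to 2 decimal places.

Speed ratio: V_B/V_A = (z_B/z_A)^α = (92.2/46.0)^0.282 = (2.0043)^0.282 = 1.21662
Power-density ratio: P_B/P_A = (V_B/V_A)³ = (1.21662)³ = 1.80082

1.80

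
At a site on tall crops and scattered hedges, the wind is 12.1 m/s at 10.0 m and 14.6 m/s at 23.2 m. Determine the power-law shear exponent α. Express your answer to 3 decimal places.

α ≈ 0.223

Power law: V₂/V₁ = (z₂/z₁)^α ⇒ α = ln(V₂/V₁) / ln(z₂/z₁)
α = ln(14.6/12.1) / ln(23.2/10.0) = ln(1.2066) / ln(2.3200)
  = 0.18782 / 0.84157 = 0.22317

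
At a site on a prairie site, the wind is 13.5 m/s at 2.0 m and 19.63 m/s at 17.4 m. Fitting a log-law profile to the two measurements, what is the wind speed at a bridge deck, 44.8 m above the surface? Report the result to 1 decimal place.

Log law: V ∝ ln(z/z₀). From the pair, with r = V₁/V₂ = 0.68772,
ln z₀ = (ln z₁ − r·ln z₂)/(1 − r) = (0.6931 − 0.68772×2.8565)/0.31228 = -4.0711 → z₀ = 0.01706 m
V₃ = V₁ · ln(z₃/z₀)/ln(z₁/z₀) = 13.5 × 7.8733/4.7643 = 22.3098 m/s

22.3 m/s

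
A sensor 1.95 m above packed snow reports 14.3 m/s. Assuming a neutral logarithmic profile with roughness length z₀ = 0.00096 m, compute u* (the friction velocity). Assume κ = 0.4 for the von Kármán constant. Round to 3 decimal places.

Log law: V(z) = (u*/κ) · ln(z/z₀) ⇒ u* = κ · V / ln(z/z₀)
u* = 0.4 × 14.3 / ln(1.95/0.00096) = 0.4 × 14.3 / 7.6164
   = 5.7200 / 7.6164 = 0.7510 m/s

u* ≈ 0.751 m/s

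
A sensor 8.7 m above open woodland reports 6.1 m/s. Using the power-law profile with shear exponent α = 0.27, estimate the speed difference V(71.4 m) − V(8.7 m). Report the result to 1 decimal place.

4.7 m/s

Power law: V₂ = V₁ · (z₂/z₁)^α = 6.1 × (8.2069)^0.27 = 10.7686 m/s
ΔV = 10.7686 − 6.1 = 4.6686 m/s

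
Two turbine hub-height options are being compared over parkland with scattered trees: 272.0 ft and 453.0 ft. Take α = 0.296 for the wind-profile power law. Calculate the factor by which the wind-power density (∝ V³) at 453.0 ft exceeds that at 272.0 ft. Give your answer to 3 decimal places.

1.573

Speed ratio: V_B/V_A = (z_B/z_A)^α = (453.0/272.0)^0.296 = (1.6654)^0.296 = 1.16298
Power-density ratio: P_B/P_A = (V_B/V_A)³ = (1.16298)³ = 1.57296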